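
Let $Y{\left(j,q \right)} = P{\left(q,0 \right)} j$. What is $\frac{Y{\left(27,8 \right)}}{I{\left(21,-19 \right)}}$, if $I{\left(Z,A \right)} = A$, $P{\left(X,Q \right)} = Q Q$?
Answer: $0$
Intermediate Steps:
$P{\left(X,Q \right)} = Q^{2}$
$Y{\left(j,q \right)} = 0$ ($Y{\left(j,q \right)} = 0^{2} j = 0 j = 0$)
$\frac{Y{\left(27,8 \right)}}{I{\left(21,-19 \right)}} = \frac{0}{-19} = 0 \left(- \frac{1}{19}\right) = 0$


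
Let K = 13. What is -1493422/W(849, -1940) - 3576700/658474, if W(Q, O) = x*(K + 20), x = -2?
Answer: 245785873957/10864821 ≈ 22622.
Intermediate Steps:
W(Q, O) = -66 (W(Q, O) = -2*(13 + 20) = -2*33 = -66)
-1493422/W(849, -1940) - 3576700/658474 = -1493422/(-66) - 3576700/658474 = -1493422*(-1/66) - 3576700*1/658474 = 746711/33 - 1788350/329237 = 245785873957/10864821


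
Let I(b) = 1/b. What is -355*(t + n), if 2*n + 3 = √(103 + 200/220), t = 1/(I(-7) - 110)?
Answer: 826085/1542 - 1065*√1397/22 ≈ -1273.6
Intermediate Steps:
t = -7/771 (t = 1/(1/(-7) - 110) = 1/(-⅐ - 110) = 1/(-771/7) = -7/771 ≈ -0.0090791)
n = -3/2 + 3*√1397/22 (n = -3/2 + √(103 + 200/220)/2 = -3/2 + √(103 + 200*(1/220))/2 = -3/2 + √(103 + 10/11)/2 = -3/2 + √(1143/11)/2 = -3/2 + (3*√1397/11)/2 = -3/2 + 3*√1397/22 ≈ 3.5968)
-355*(t + n) = -355*(-7/771 + (-3/2 + 3*√1397/22)) = -355*(-2327/1542 + 3*√1397/22) = 826085/1542 - 1065*√1397/22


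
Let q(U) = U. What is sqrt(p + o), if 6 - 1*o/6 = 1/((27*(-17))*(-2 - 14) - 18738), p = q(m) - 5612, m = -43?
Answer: 4*I*sqrt(140716955)/633 ≈ 74.96*I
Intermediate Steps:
p = -5655 (p = -43 - 5612 = -5655)
o = 68365/1899 (o = 36 - 6/((27*(-17))*(-2 - 14) - 18738) = 36 - 6/(-459*(-16) - 18738) = 36 - 6/(7344 - 18738) = 36 - 6/(-11394) = 36 - 6*(-1/11394) = 36 + 1/1899 = 68365/1899 ≈ 36.001)
sqrt(p + o) = sqrt(-5655 + 68365/1899) = sqrt(-10670480/1899) = 4*I*sqrt(140716955)/633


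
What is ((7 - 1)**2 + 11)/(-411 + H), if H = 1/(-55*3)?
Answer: -7755/67816 ≈ -0.11435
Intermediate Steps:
H = -1/165 (H = 1/(-165) = -1/165 ≈ -0.0060606)
((7 - 1)**2 + 11)/(-411 + H) = ((7 - 1)**2 + 11)/(-411 - 1/165) = (6**2 + 11)/(-67816/165) = (36 + 11)*(-165/67816) = 47*(-165/67816) = -7755/67816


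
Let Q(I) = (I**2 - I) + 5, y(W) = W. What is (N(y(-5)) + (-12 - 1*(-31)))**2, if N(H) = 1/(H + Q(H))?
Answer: 326041/900 ≈ 362.27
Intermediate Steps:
Q(I) = 5 + I**2 - I
N(H) = 1/(5 + H**2) (N(H) = 1/(H + (5 + H**2 - H)) = 1/(5 + H**2))
(N(y(-5)) + (-12 - 1*(-31)))**2 = (1/(5 + (-5)**2) + (-12 - 1*(-31)))**2 = (1/(5 + 25) + (-12 + 31))**2 = (1/30 + 19)**2 = (571/30)**2 = 326041/900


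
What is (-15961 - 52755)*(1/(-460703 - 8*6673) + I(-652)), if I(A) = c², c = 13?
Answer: -5970094318632/514087 ≈ -1.1613e+7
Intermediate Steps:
I(A) = 169 (I(A) = 13² = 169)
(-15961 - 52755)*(1/(-460703 - 8*6673) + I(-652)) = (-15961 - 52755)*(1/(-460703 - 8*6673) + 169) = -68716*(1/(-460703 - 53384) + 169) = -68716*(1/(-514087) + 169) = -68716*(-1/514087 + 169) = -68716*86880702/514087 = -5970094318632/514087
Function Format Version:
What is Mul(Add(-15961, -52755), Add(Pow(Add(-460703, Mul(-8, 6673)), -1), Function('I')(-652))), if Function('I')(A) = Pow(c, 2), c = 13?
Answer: Rational(-5970094318632, 514087) ≈ -1.1613e+7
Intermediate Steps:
Function('I')(A) = 169 (Function('I')(A) = Pow(13, 2) = 169)
Mul(Add(-15961, -52755), Add(Pow(Add(-460703, Mul(-8, 6673)), -1), Function('I')(-652))) = Mul(Add(-15961, -52755), Add(Pow(Add(-460703, Mul(-8, 6673)), -1), 169)) = Mul(-68716, Add(Pow(Add(-460703, -53384), -1), 169)) = Mul(-68716, Add(Pow(-514087, -1), 169)) = Mul(-68716, Add(Rational(-1, 514087), 169)) = Mul(-68716, Rational(86880702, 514087)) = Rational(-5970094318632, 514087)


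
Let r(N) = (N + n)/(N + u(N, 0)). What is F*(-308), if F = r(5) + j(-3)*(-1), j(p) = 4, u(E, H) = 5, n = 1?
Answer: 5236/5 ≈ 1047.2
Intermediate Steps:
r(N) = (1 + N)/(5 + N) (r(N) = (N + 1)/(N + 5) = (1 + N)/(5 + N))
F = -17/5 (F = (1 + 5)/(5 + 5) + 4*(-1) = 6/10 - 4 = (1/10)*6 - 4 = 3/5 - 4 = -17/5 ≈ -3.4000)
F*(-308) = -17/5*(-308) = 5236/5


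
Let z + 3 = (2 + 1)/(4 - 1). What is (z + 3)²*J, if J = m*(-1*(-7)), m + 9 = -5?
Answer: -98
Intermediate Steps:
m = -14 (m = -9 - 5 = -14)
z = -2 (z = -3 + (2 + 1)/(4 - 1) = -3 + 3/3 = -3 + 3*(⅓) = -3 + 1 = -2)
J = -98 (J = -(-14)*(-7) = -14*7 = -98)
(z + 3)²*J = (-2 + 3)²*(-98) = 1²*(-98) = 1*(-98) = -98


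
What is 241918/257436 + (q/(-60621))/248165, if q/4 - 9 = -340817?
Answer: 606627978110837/645478313011290 ≈ 0.93981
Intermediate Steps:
q = -1363232 (q = 36 + 4*(-340817) = 36 - 1363268 = -1363232)
241918/257436 + (q/(-60621))/248165 = 241918/257436 - 1363232/(-60621)/248165 = 241918*(1/257436) - 1363232*(-1/60621)*(1/248165) = 120959/128718 + (1363232/60621)*(1/248165) = 120959/128718 + 1363232/15044010465 = 606627978110837/645478313011290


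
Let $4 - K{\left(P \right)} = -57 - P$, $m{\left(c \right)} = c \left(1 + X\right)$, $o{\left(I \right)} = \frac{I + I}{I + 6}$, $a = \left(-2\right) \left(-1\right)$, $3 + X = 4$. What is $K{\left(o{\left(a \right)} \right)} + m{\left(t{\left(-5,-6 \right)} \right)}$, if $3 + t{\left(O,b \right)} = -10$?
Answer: $\frac{71}{2} \approx 35.5$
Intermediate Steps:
$X = 1$ ($X = -3 + 4 = 1$)
$t{\left(O,b \right)} = -13$ ($t{\left(O,b \right)} = -3 - 10 = -13$)
$a = 2$
$o{\left(I \right)} = \frac{2 I}{6 + I}$
$m{\left(c \right)} = 2 c$ ($m{\left(c \right)} = c \left(1 + 1\right) = c 2 = 2 c$)
$K{\left(P \right)} = 61 + P$ ($K{\left(P \right)} = 4 - \left(-57 - P\right) = 4 + \left(57 + P\right) = 61 + P$)
$K{\left(o{\left(a \right)} \right)} + m{\left(t{\left(-5,-6 \right)} \right)} = \left(61 + 2 \cdot 2 \frac{1}{6 + 2}\right) + 2 \left(-13\right) = \left(61 + 2 \cdot 2 \cdot \frac{1}{8}\right) - 26 = \left(61 + \frac{1}{2}\right) - 26 = \frac{123}{2} - 26 = \frac{71}{2}$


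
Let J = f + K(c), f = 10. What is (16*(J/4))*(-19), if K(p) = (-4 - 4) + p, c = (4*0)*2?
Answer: -152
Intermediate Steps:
c = 0 (c = 0*2 = 0)
K(p) = -8 + p
J = 2 (J = 10 + (-8 + 0) = 10 - 8 = 2)
(16*(J/4))*(-19) = (16*(2/4))*(-19) = (16*(2*(¼)))*(-19) = (16*(½))*(-19) = 8*(-19) = -152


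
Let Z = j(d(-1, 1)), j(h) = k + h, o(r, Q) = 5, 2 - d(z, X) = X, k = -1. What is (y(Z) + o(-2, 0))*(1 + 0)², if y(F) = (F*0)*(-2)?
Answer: 5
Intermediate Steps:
d(z, X) = 2 - X
j(h) = -1 + h
Z = 0 (Z = -1 + (2 - 1*1) = -1 + (2 - 1) = -1 + 1 = 0)
y(F) = 0 (y(F) = 0*(-2) = 0)
(y(Z) + o(-2, 0))*(1 + 0)² = (0 + 5)*(1 + 0)² = 5*1² = 5*1 = 5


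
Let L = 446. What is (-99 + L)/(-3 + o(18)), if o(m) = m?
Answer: 347/15 ≈ 23.133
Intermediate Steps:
(-99 + L)/(-3 + o(18)) = (-99 + 446)/(-3 + 18) = 347/15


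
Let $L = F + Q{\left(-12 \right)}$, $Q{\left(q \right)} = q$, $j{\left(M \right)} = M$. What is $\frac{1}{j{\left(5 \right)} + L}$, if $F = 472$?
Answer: $\frac{1}{465} \approx 0.0021505$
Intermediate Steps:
$L = 460$ ($L = 472 - 12 = 460$)
$\frac{1}{j{\left(5 \right)} + L} = \frac{1}{5 + 460} = \frac{1}{465}$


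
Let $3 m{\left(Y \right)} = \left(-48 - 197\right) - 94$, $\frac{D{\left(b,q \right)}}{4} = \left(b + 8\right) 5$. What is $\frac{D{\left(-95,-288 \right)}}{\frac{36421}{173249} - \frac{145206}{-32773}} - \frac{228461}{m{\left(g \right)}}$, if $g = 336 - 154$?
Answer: $\frac{169091607320083}{102675773419} \approx 1646.8$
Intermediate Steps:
$D{\left(b,q \right)} = 160 + 20 b$ ($D{\left(b,q \right)} = 4 \left(b + 8\right) 5 = 4 \left(8 + b\right) 5 = 4 \left(40 + 5 b\right) = 160 + 20 b$)
$g = 182$ ($g = 336 - 154 = 182$)
$m{\left(Y \right)} = -113$ ($m{\left(Y \right)} = \frac{\left(-48 - 197\right) - 94}{3} = \frac{-245 - 94}{3} = \frac{1}{3} \left(-339\right) = -113$)
$\frac{D{\left(-95,-288 \right)}}{\frac{36421}{173249} - \frac{145206}{-32773}} - \frac{228461}{m{\left(g \right)}} = \frac{160 + 20 \left(-95\right)}{\frac{36421}{173249} - \frac{145206}{-32773}} - \frac{228461}{-113} = \frac{160 - 1900}{36421 \cdot \frac{1}{173249} - - \frac{145206}{32773}} - - \frac{228461}{113} = - \frac{1740}{\frac{36421}{173249} + \frac{145206}{32773}} + \frac{228461}{113} = - \frac{1740}{\frac{26350419727}{5677889477}} + \frac{228461}{113} = \left(-1740\right) \frac{5677889477}{26350419727} + \frac{228461}{113} = - \frac{340673368620}{908635163} + \frac{228461}{113} = \frac{169091607320083}{102675773419}$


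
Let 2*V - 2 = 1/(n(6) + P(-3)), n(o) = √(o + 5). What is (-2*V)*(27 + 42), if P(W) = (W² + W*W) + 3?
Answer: -60789/430 + 69*√11/430 ≈ -140.84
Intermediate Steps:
P(W) = 3 + 2*W² (P(W) = (W² + W²) + 3 = 2*W² + 3 = 3 + 2*W²)
n(o) = √(5 + o)
V = 1 + 1/(2*(21 + √11)) (V = 1 + 1/(2*(√(5 + 6) + (3 + 2*(-3)²))) = 1 + 1/(2*(√11 + (3 + 2*9))) = 1 + 1/(2*(√11 + (3 + 18))) = 1 + 1/(2*(√11 + 21)) = 1 + 1/(2*(21 + √11)) ≈ 1.0206)
(-2*V)*(27 + 42) = (-2*(881/860 - √11/860))*(27 + 42) = (-881/430 + √11/430)*69 = -60789/430 + 69*√11/430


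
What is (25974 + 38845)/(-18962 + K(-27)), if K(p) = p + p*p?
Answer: -64819/18260 ≈ -3.5498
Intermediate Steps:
K(p) = p + p²
(25974 + 38845)/(-18962 + K(-27)) = (25974 + 38845)/(-18962 - 27*(1 - 27)) = 64819/(-18962 - 27*(-26)) = 64819/(-18962 + 702) = 64819/(-18260) = 64819*(-1/18260) = -64819/18260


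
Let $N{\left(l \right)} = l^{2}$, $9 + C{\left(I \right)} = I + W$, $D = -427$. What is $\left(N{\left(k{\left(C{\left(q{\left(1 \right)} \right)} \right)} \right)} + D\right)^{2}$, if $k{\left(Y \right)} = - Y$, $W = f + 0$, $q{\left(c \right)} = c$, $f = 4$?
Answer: $168921$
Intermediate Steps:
$W = 4$ ($W = 4 + 0 = 4$)
$C{\left(I \right)} = -5 + I$ ($C{\left(I \right)} = -9 + \left(I + 4\right) = -9 + \left(4 + I\right) = -5 + I$)
$\left(N{\left(k{\left(C{\left(q{\left(1 \right)} \right)} \right)} \right)} + D\right)^{2} = \left(\left(- (-5 + 1)\right)^{2} - 427\right)^{2} = \left(\left(\left(-1\right) \left(-4\right)\right)^{2} - 427\right)^{2} = \left(4^{2} - 427\right)^{2} = \left(16 - 427\right)^{2} = \left(-411\right)^{2} = 168921$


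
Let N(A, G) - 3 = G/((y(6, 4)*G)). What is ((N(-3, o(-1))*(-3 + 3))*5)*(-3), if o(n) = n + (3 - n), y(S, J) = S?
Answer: 0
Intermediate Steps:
o(n) = 3
N(A, G) = 19/6 (N(A, G) = 3 + G/((6*G)) = 3 + G*(1/(6*G)) = 3 + 1/6 = 19/6)
((N(-3, o(-1))*(-3 + 3))*5)*(-3) = ((19*(-3 + 3)/6)*5)*(-3) = (((19/6)*0)*5)*(-3) = (0*5)*(-3) = 0*(-3) = 0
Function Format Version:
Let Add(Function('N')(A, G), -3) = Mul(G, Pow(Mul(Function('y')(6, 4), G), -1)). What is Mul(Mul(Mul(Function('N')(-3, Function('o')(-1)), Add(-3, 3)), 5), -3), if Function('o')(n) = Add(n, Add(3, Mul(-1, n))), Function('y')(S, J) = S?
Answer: 0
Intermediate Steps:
Function('o')(n) = 3
Function('N')(A, G) = Rational(19, 6) (Function('N')(A, G) = Add(3, Mul(G, Pow(Mul(6, G), -1))) = Add(3, Mul(G, Mul(Rational(1, 6), Pow(G, -1)))) = Add(3, Rational(1, 6)) = Rational(19, 6))
Mul(Mul(Mul(Function('N')(-3, Function('o')(-1)), Add(-3, 3)), 5), -3) = Mul(Mul(Mul(Rational(19, 6), Add(-3, 3)), 5), -3) = Mul(Mul(Mul(Rational(19, 6), 0), 5), -3) = Mul(Mul(0, 5), -3) = Mul(0, -3) = 0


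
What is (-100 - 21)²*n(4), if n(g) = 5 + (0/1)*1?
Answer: 73205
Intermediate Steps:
n(g) = 5 (n(g) = 5 + (0*1)*1 = 5 + 0*1 = 5 + 0 = 5)
(-100 - 21)²*n(4) = (-100 - 21)²*5 = (-121)²*5 = 14641*5 = 73205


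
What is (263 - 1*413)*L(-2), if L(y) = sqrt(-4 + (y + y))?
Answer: -300*I*sqrt(2) ≈ -424.26*I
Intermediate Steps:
L(y) = sqrt(-4 + 2*y)
(263 - 1*413)*L(-2) = (263 - 1*413)*sqrt(-4 + 2*(-2)) = (263 - 413)*sqrt(-4 - 4) = -300*I*sqrt(2)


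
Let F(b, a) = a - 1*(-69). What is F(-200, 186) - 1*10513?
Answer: -10258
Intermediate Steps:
F(b, a) = 69 + a (F(b, a) = a + 69 = 69 + a)
F(-200, 186) - 1*10513 = (69 + 186) - 1*10513 = 255 - 10513 = -10258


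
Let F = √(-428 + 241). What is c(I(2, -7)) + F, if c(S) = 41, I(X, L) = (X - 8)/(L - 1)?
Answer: 41 + I*√187 ≈ 41.0 + 13.675*I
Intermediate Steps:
I(X, L) = (-8 + X)/(-1 + L)
F = I*√187 (F = √(-187) = I*√187 ≈ 13.675*I)
c(I(2, -7)) + F = 41 + I*√187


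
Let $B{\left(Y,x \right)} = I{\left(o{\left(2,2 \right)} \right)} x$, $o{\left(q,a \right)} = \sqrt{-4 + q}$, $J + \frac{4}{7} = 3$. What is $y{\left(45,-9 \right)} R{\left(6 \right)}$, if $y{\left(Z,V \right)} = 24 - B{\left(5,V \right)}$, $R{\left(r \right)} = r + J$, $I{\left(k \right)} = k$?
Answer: $\frac{1416}{7} + \frac{531 i \sqrt{2}}{7} \approx 202.29 + 107.28 i$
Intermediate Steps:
$J = \frac{17}{7}$ ($J = - \frac{4}{7} + 3 = \frac{17}{7} \approx 2.4286$)
$B{\left(Y,x \right)} = i x \sqrt{2}$ ($B{\left(Y,x \right)} = \sqrt{-4 + 2} x = \sqrt{-2} x = i \sqrt{2} x = i x \sqrt{2}$)
$R{\left(r \right)} = \frac{17}{7} + r$ ($R{\left(r \right)} = r + \frac{17}{7} = \frac{17}{7} + r$)
$y{\left(Z,V \right)} = 24 - i V \sqrt{2}$
$y{\left(45,-9 \right)} R{\left(6 \right)} = \left(24 - i \left(-9\right) \sqrt{2}\right) \left(\frac{17}{7} + 6\right) = \left(24 + 9 i \sqrt{2}\right) \frac{59}{7} = \frac{1416}{7} + \frac{531 i \sqrt{2}}{7}$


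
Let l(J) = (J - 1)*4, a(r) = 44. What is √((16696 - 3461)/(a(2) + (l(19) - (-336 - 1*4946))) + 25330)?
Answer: 5*√29525888634/5398 ≈ 159.16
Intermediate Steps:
l(J) = -4 + 4*J (l(J) = (-1 + J)*4 = -4 + 4*J)
√((16696 - 3461)/(a(2) + (l(19) - (-336 - 1*4946))) + 25330) = √((16696 - 3461)/(44 + ((-4 + 4*19) - (-336 - 1*4946))) + 25330) = √(13235/(44 + ((-4 + 76) - (-336 - 4946))) + 25330) = √(13235/(44 + (72 - 1*(-5282))) + 25330) = √(13235/(44 + (72 + 5282)) + 25330) = √(13235/(44 + 5354) + 25330) = √(13235/5398 + 25330) = √(136744575/5398) = 5*√29525888634/5398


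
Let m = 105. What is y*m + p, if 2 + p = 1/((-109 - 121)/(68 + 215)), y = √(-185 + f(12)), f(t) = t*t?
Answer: -743/230 + 105*I*√41 ≈ -3.2304 + 672.33*I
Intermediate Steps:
f(t) = t²
y = I*√41 (y = √(-185 + 12²) = √(-185 + 144) = √(-41) = I*√41 ≈ 6.4031*I)
p = -743/230 (p = -2 + 1/((-109 - 121)/(68 + 215)) = -2 + 1/(-230/283) = -2 - 283/230 = -743/230 ≈ -3.2304)
y*m + p = (I*√41)*105 - 743/230 = 105*I*√41 - 743/230 = -743/230 + 105*I*√41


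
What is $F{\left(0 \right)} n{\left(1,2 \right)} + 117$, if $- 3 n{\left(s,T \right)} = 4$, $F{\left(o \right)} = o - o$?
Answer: $117$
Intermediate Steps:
$F{\left(o \right)} = 0$
$n{\left(s,T \right)} = - \frac{4}{3}$ ($n{\left(s,T \right)} = \left(- \frac{1}{3}\right) 4 = - \frac{4}{3}$)
$F{\left(0 \right)} n{\left(1,2 \right)} + 117 = 0 \left(- \frac{4}{3}\right) + 117 = 0 + 117 = 117$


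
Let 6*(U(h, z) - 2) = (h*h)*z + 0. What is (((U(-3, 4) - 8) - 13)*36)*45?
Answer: -21060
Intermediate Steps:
U(h, z) = 2 + z*h**2/6 (U(h, z) = 2 + ((h*h)*z + 0)/6 = 2 + (h**2*z + 0)/6 = 2 + (z*h**2 + 0)/6 = 2 + (z*h**2)/6 = 2 + z*h**2/6)
(((U(-3, 4) - 8) - 13)*36)*45 = ((((2 + (1/6)*4*(-3)**2) - 8) - 13)*36)*45 = ((((2 + (1/6)*4*9) - 8) - 13)*36)*45 = ((((2 + 6) - 8) - 13)*36)*45 = (((8 - 8) - 13)*36)*45 = ((0 - 13)*36)*45 = -13*36*45 = -468*45 = -21060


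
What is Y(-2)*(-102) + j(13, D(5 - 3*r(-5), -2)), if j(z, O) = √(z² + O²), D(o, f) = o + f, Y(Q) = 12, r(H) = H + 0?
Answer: -1224 + √493 ≈ -1201.8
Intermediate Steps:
r(H) = H
D(o, f) = f + o
j(z, O) = √(O² + z²)
Y(-2)*(-102) + j(13, D(5 - 3*r(-5), -2)) = 12*(-102) + √((-2 + (5 - 3*(-5)))² + 13²) = -1224 + √((-2 + (5 + 15))² + 169) = -1224 + √((-2 + 20)² + 169) = -1224 + √(18² + 169) = -1224 + √(324 + 169) = -1224 + √493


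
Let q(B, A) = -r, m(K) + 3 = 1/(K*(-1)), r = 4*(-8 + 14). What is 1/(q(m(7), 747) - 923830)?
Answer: -1/923854 ≈ -1.0824e-6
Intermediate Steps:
r = 24 (r = 4*6 = 24)
m(K) = -3 - 1/K (m(K) = -3 + 1/(K*(-1)) = -3 - 1/K)
q(B, A) = -24 (q(B, A) = -1*24 = -24)
1/(q(m(7), 747) - 923830) = 1/(-24 - 923830) = 1/(-923854) = -1/923854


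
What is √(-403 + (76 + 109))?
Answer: I*√218 ≈ 14.765*I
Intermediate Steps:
√(-403 + (76 + 109)) = √(-403 + 185) = √(-218) = I*√218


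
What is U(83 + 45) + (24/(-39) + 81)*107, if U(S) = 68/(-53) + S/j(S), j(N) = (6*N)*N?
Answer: 4550639537/529152 ≈ 8599.9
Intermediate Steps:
j(N) = 6*N²
U(S) = -68/53 + 1/(6*S) (U(S) = 68/(-53) + S/((6*S²)) = 68*(-1/53) + S*(1/(6*S²)) = -68/53 + 1/(6*S))
U(83 + 45) + (24/(-39) + 81)*107 = (53 - 408*(83 + 45))/(318*(83 + 45)) + (24/(-39) + 81)*107 = (1/318)*(53 - 408*128)/128 + (24*(-1/39) + 81)*107 = (1/318)*(1/128)*(53 - 52224) + (-8/13 + 81)*107 = (1/318)*(1/128)*(-52171) + (1045/13)*107 = -52171/40704 + 111815/13 = 4550639537/529152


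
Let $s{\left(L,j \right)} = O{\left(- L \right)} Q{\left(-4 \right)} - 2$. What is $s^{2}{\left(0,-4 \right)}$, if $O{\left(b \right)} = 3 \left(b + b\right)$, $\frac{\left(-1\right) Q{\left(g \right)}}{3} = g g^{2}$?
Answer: $4$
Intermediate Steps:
$Q{\left(g \right)} = - 3 g^{3}$ ($Q{\left(g \right)} = - 3 g g^{2} = - 3 g^{3}$)
$O{\left(b \right)} = 6 b$ ($O{\left(b \right)} = 3 \cdot 2 b = 6 b$)
$s{\left(L,j \right)} = -2 - 1152 L$ ($s{\left(L,j \right)} = 6 \left(- L\right) \left(- 3 \left(-4\right)^{3}\right) - 2 = - 6 L \left(\left(-3\right) \left(-64\right)\right) - 2 = - 6 L 192 - 2 = - 1152 L - 2 = -2 - 1152 L$)
$s^{2}{\left(0,-4 \right)} = \left(-2 - 0\right)^{2} = \left(-2 + 0\right)^{2} = \left(-2\right)^{2} = 4$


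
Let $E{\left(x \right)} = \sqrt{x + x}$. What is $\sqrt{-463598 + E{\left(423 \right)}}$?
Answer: $\sqrt{-463598 + 3 \sqrt{94}} \approx 680.86 i$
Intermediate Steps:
$E{\left(x \right)} = \sqrt{2} \sqrt{x}$ ($E{\left(x \right)} = \sqrt{2 x} = \sqrt{2} \sqrt{x}$)
$\sqrt{-463598 + E{\left(423 \right)}} = \sqrt{-463598 + \sqrt{2} \sqrt{423}} = \sqrt{-463598 + \sqrt{2} \cdot 3 \sqrt{47}} = \sqrt{-463598 + 3 \sqrt{94}}$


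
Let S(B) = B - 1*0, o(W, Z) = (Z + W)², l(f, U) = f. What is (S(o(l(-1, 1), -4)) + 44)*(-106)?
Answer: -7314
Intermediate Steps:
o(W, Z) = (W + Z)²
S(B) = B (S(B) = B + 0 = B)
(S(o(l(-1, 1), -4)) + 44)*(-106) = ((-1 - 4)² + 44)*(-106) = ((-5)² + 44)*(-106) = (25 + 44)*(-106) = 69*(-106) = -7314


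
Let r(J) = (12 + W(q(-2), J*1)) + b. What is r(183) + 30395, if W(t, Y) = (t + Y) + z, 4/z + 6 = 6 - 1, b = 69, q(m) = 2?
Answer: 30657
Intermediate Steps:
z = -4 (z = 4/(-6 + (6 - 1)) = 4/(-6 + 5) = 4/(-1) = 4*(-1) = -4)
W(t, Y) = -4 + Y + t (W(t, Y) = (t + Y) - 4 = (Y + t) - 4 = -4 + Y + t)
r(J) = 79 + J (r(J) = (12 + (-4 + J*1 + 2)) + 69 = (12 + (-4 + J + 2)) + 69 = (12 + (-2 + J)) + 69 = (10 + J) + 69 = 79 + J)
r(183) + 30395 = (79 + 183) + 30395 = 262 + 30395 = 30657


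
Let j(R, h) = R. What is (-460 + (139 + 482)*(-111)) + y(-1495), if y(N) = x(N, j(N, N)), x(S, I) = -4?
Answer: -69395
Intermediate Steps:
y(N) = -4
(-460 + (139 + 482)*(-111)) + y(-1495) = (-460 + (139 + 482)*(-111)) - 4 = (-460 + 621*(-111)) - 4 = (-460 - 68931) - 4 = -69391 - 4 = -69395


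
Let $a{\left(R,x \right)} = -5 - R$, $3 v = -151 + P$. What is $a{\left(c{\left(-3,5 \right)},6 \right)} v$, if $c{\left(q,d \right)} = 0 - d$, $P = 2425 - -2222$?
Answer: $0$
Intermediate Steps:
$P = 4647$ ($P = 2425 + 2222 = 4647$)
$v = \frac{4496}{3}$ ($v = \frac{-151 + 4647}{3} = \frac{1}{3} \cdot 4496 = \frac{4496}{3} \approx 1498.7$)
$c{\left(q,d \right)} = - d$
$a{\left(c{\left(-3,5 \right)},6 \right)} v = \left(-5 - \left(-1\right) 5\right) \frac{4496}{3} = \left(-5 - -5\right) \frac{4496}{3} = \left(-5 + 5\right) \frac{4496}{3} = 0 \cdot \frac{4496}{3} = 0$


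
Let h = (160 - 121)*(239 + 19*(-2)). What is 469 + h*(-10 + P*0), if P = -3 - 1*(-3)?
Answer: -77921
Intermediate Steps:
h = 7839 (h = 39*(239 - 38) = 39*201 = 7839)
P = 0 (P = -3 + 3 = 0)
469 + h*(-10 + P*0) = 469 + 7839*(-10 + 0*0) = 469 + 7839*(-10 + 0) = 469 + 7839*(-10) = 469 - 78390 = -77921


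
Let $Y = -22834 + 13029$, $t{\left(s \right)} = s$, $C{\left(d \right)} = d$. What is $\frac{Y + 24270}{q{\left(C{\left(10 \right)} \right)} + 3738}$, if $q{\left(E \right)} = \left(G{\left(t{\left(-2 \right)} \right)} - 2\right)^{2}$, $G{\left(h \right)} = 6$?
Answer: $\frac{14465}{3754} \approx 3.8532$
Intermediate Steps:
$Y = -9805$
$q{\left(E \right)} = 16$ ($q{\left(E \right)} = \left(6 - 2\right)^{2} = 4^{2} = 16$)
$\frac{Y + 24270}{q{\left(C{\left(10 \right)} \right)} + 3738} = \frac{-9805 + 24270}{16 + 3738} = \frac{14465}{3754}$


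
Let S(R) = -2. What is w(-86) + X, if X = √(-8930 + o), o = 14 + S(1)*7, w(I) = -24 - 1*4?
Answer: -28 + I*√8930 ≈ -28.0 + 94.499*I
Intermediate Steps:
w(I) = -28 (w(I) = -24 - 4 = -28)
o = 0 (o = 14 - 2*7 = 14 - 14 = 0)
X = I*√8930 (X = √(-8930 + 0) = √(-8930) = I*√8930 ≈ 94.499*I)
w(-86) + X = -28 + I*√8930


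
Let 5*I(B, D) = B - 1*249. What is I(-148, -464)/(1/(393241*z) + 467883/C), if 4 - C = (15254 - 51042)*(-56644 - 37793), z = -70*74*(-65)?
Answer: 8882639357981680312840/15487422960814687 ≈ 5.7354e+5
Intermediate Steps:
I(B, D) = -249/5 + B/5 (I(B, D) = (B - 1*249)/5 = (B - 249)/5 = (-249 + B)/5 = -249/5 + B/5)
z = 336700 (z = -5180*(-65) = 336700)
C = -3379711352 (C = 4 - (15254 - 51042)*(-56644 - 37793) = 4 - (-35788)*(-94437) = 4 - 1*3379711356 = 4 - 3379711356 = -3379711352)
I(-148, -464)/(1/(393241*z) + 467883/C) = (-249/5 + (⅕)*(-148))/(1/(393241*336700) + 467883/(-3379711352)) = (-249/5 - 148/5)/((1/393241)*(1/336700) + 467883*(-1/3379711352)) = -397/(5*(1/132404244700 - 467883/3379711352)) = -397/(5*(-15487422960814687/111872032216393958600)) = -397/5*(-111872032216393958600/15487422960814687) = 8882639357981680312840/15487422960814687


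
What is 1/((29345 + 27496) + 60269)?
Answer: 1/117110 ≈ 8.5390e-6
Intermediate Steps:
1/((29345 + 27496) + 60269) = 1/(56841 + 60269) = 1/117110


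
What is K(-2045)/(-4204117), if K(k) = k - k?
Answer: 0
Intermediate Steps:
K(k) = 0
K(-2045)/(-4204117) = 0/(-4204117) = 0*(-1/4204117) = 0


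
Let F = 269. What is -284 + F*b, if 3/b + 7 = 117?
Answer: -30433/110 ≈ -276.66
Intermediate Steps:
b = 3/110 (b = 3/(-7 + 117) = 3/110 ≈ 0.027273)
-284 + F*b = -284 + 269*(3/110) = -284 + 807/110 = -30433/110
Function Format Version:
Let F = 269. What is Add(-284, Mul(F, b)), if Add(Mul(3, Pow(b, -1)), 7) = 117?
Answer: Rational(-30433, 110) ≈ -276.66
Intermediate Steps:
b = Rational(3, 110) (b = Mul(3, Pow(Add(-7, 117), -1)) = Mul(3, Pow(110, -1)) = Mul(3, Rational(1, 110)) = Rational(3, 110) ≈ 0.027273)
Add(-284, Mul(F, b)) = Add(-284, Mul(269, Rational(3, 110))) = Add(-284, Rational(807, 110)) = Rational(-30433, 110)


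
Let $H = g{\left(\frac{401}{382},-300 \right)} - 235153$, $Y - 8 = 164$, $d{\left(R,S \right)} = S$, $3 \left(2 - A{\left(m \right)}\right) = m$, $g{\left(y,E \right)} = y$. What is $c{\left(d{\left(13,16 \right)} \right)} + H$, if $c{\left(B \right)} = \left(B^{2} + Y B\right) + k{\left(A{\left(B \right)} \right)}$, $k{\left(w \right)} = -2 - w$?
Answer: $- \frac{266035439}{1146} \approx -2.3214 \cdot 10^{5}$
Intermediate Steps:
$A{\left(m \right)} = 2 - \frac{m}{3}$
$Y = 172$ ($Y = 8 + 164 = 172$)
$H = - \frac{89828045}{382}$ ($H = \frac{401}{382} - 235153 = - \frac{89828045}{382} \approx -2.3515 \cdot 10^{5}$)
$c{\left(B \right)} = -4 + B^{2} + \frac{517 B}{3}$ ($c{\left(B \right)} = \left(B^{2} + 172 B\right) - \left(4 - \frac{B}{3}\right) = \left(B^{2} + 172 B\right) + \left(-2 + \left(-2 + \frac{B}{3}\right)\right) = \left(B^{2} + 172 B\right) + \left(-4 + \frac{B}{3}\right) = -4 + B^{2} + \frac{517 B}{3}$)
$c{\left(d{\left(13,16 \right)} \right)} + H = \left(-4 + 16^{2} + \frac{517}{3} \cdot 16\right) - \frac{89828045}{382} = \left(-4 + 256 + \frac{8272}{3}\right) - \frac{89828045}{382} = \frac{9028}{3} - \frac{89828045}{382} = - \frac{266035439}{1146}$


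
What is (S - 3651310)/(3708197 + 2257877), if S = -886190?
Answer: -2268750/2983037 ≈ -0.76055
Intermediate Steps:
(S - 3651310)/(3708197 + 2257877) = (-886190 - 3651310)/(3708197 + 2257877) = -4537500/5966074 = -4537500*1/5966074 = -2268750/2983037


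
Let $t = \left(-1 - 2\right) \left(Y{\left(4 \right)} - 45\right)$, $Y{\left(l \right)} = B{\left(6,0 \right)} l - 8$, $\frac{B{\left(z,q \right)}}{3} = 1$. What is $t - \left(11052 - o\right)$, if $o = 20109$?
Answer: $9180$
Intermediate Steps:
$B{\left(z,q \right)} = 3$ ($B{\left(z,q \right)} = 3 \cdot 1 = 3$)
$Y{\left(l \right)} = -8 + 3 l$ ($Y{\left(l \right)} = 3 l - 8 = -8 + 3 l$)
$t = 123$ ($t = \left(-1 - 2\right) \left(\left(-8 + 3 \cdot 4\right) - 45\right) = \left(-1 - 2\right) \left(\left(-8 + 12\right) - 45\right) = - 3 \left(4 - 45\right) = \left(-3\right) \left(-41\right) = 123$)
$t - \left(11052 - o\right) = 123 - \left(11052 - 20109\right) = 123 - -9057 = 123 + 9057 = 9180$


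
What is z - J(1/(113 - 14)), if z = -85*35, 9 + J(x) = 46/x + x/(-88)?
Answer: -65514239/8712 ≈ -7520.0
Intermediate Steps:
J(x) = -9 + 46/x - x/88 (J(x) = -9 + (46/x + x/(-88)) = -9 + (46/x + x*(-1/88)) = -9 + (46/x - x/88) = -9 + 46/x - x/88)
z = -2975
z - J(1/(113 - 14)) = -2975 - (-9 + 46/(1/(113 - 14)) - 1/(88*(113 - 14))) = -2975 - (-9 + 46/(1/99) - 1/88/99) = -2975 - (-9 + 46/(1/99) - 1/88*1/99) = -2975 - (-9 + 46*99 - 1/8712) = -2975 - (-9 + 4554 - 1/8712) = -2975 - 1*39596039/8712 = -2975 - 39596039/8712 = -65514239/8712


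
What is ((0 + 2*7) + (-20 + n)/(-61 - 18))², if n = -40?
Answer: 1359556/6241 ≈ 217.84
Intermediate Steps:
((0 + 2*7) + (-20 + n)/(-61 - 18))² = ((0 + 2*7) + (-20 - 40)/(-61 - 18))² = ((0 + 14) - 60/(-79))² = (14 - 60*(-1/79))² = (14 + 60/79)² = (1166/79)² = 1359556/6241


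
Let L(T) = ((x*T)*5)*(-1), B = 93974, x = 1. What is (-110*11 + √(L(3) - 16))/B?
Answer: -605/46987 + I*√31/93974 ≈ -0.012876 + 5.9248e-5*I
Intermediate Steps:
L(T) = -5*T (L(T) = ((1*T)*5)*(-1) = (T*5)*(-1) = (5*T)*(-1) = -5*T)
(-110*11 + √(L(3) - 16))/B = (-110*11 + √(-5*3 - 16))/93974 = (-1210 + √(-15 - 16))*(1/93974) = (-1210 + √(-31))*(1/93974) = (-1210 + I*√31)*(1/93974) = -605/46987 + I*√31/93974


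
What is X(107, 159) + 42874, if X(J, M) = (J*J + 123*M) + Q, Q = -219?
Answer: 73661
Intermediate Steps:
X(J, M) = -219 + J**2 + 123*M (X(J, M) = (J*J + 123*M) - 219 = (J**2 + 123*M) - 219 = -219 + J**2 + 123*M)
X(107, 159) + 42874 = (-219 + 107**2 + 123*159) + 42874 = (-219 + 11449 + 19557) + 42874 = 30787 + 42874 = 73661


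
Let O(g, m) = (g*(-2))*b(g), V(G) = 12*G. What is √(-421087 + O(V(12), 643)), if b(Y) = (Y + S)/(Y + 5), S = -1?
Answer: I*√9354688903/149 ≈ 649.13*I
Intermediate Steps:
b(Y) = (-1 + Y)/(5 + Y) (b(Y) = (Y - 1)/(Y + 5) = (-1 + Y)/(5 + Y))
O(g, m) = -2*g*(-1 + g)/(5 + g) (O(g, m) = (g*(-2))*((-1 + g)/(5 + g)) = (-2*g)*((-1 + g)/(5 + g)) = -2*g*(-1 + g)/(5 + g))
√(-421087 + O(V(12), 643)) = √(-421087 + 2*(12*12)*(1 - 12*12)/(5 + 12*12)) = √(-421087 + 2*144*(1 - 1*144)/(5 + 144)) = √(-421087 + 2*144*(1 - 144)/149) = √(-421087 + 2*144*(1/149)*(-143)) = √(-421087 - 41184/149) = √(-62783147/149) = I*√9354688903/149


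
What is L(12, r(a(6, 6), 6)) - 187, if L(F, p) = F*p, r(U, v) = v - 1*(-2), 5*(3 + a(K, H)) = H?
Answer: -91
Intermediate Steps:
a(K, H) = -3 + H/5
r(U, v) = 2 + v (r(U, v) = v + 2 = 2 + v)
L(12, r(a(6, 6), 6)) - 187 = 12*(2 + 6) - 187 = 12*8 - 187 = 96 - 187 = -91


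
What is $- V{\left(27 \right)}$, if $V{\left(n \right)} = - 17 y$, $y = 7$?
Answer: $119$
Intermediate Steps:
$V{\left(n \right)} = -119$ ($V{\left(n \right)} = \left(-17\right) 7 = -119$)
$- V{\left(27 \right)} = \left(-1\right) \left(-119\right) = 119$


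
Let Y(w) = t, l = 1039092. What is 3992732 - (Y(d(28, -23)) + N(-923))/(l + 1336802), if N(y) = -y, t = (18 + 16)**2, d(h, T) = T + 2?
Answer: 9486308000329/2375894 ≈ 3.9927e+6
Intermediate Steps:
d(h, T) = 2 + T
t = 1156 (t = 34**2 = 1156)
Y(w) = 1156
3992732 - (Y(d(28, -23)) + N(-923))/(l + 1336802) = 3992732 - (1156 - 1*(-923))/(1039092 + 1336802) = 3992732 - (1156 + 923)/2375894 = 3992732 - 2079/2375894 = 9486308000329/2375894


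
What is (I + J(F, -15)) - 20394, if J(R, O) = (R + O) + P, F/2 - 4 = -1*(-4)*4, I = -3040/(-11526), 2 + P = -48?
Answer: -117673177/5763 ≈ -20419.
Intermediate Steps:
P = -50 (P = -2 - 48 = -50)
I = 1520/5763 (I = -3040*(-1/11526) = 1520/5763 ≈ 0.26375)
F = 40 (F = 8 + 2*(-1*(-4)*4) = 8 + 2*(4*4) = 8 + 2*16 = 8 + 32 = 40)
J(R, O) = -50 + O + R (J(R, O) = (R + O) - 50 = (O + R) - 50 = -50 + O + R)
(I + J(F, -15)) - 20394 = (1520/5763 + (-50 - 15 + 40)) - 20394 = (1520/5763 - 25) - 20394 = -142555/5763 - 20394 = -117673177/5763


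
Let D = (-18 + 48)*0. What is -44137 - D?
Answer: -44137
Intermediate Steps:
D = 0 (D = 30*0 = 0)
-44137 - D = -44137 - 1*0 = -44137 + 0 = -44137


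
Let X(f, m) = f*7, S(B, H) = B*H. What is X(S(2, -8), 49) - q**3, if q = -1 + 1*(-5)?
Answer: 104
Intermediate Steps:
X(f, m) = 7*f
q = -6 (q = -1 - 5 = -6)
X(S(2, -8), 49) - q**3 = 7*(2*(-8)) - 1*(-6)**3 = 7*(-16) - 1*(-216) = -112 + 216 = 104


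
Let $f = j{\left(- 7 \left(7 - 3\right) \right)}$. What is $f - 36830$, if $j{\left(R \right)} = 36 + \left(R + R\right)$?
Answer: $-36850$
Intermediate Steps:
$j{\left(R \right)} = 36 + 2 R$
$f = -20$ ($f = 36 + 2 \left(- 7 \left(7 - 3\right)\right) = 36 + 2 \left(\left(-7\right) 4\right) = 36 + 2 \left(-28\right) = 36 - 56 = -20$)
$f - 36830 = -20 - 36830 = -36850$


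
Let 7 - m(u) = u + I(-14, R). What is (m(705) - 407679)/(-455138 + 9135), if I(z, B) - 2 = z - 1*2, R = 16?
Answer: 408363/446003 ≈ 0.91561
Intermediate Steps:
I(z, B) = z (I(z, B) = 2 + (z - 1*2) = 2 + (z - 2) = 2 + (-2 + z) = z)
m(u) = 21 - u (m(u) = 7 - (u - 14) = 7 - (-14 + u) = 7 + (14 - u) = 21 - u)
(m(705) - 407679)/(-455138 + 9135) = ((21 - 1*705) - 407679)/(-455138 + 9135) = ((21 - 705) - 407679)/(-446003) = (-684 - 407679)*(-1/446003) = -408363*(-1/446003) = 408363/446003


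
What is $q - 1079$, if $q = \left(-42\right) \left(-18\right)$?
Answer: $-323$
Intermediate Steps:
$q = 756$
$q - 1079 = 756 - 1079 = -323$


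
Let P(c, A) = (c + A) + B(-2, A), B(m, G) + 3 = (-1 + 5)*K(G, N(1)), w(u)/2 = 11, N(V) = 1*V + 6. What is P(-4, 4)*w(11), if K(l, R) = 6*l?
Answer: 2046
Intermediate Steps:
N(V) = 6 + V (N(V) = V + 6 = 6 + V)
w(u) = 22 (w(u) = 2*11 = 22)
B(m, G) = -3 + 24*G (B(m, G) = -3 + (-1 + 5)*(6*G) = -3 + 4*(6*G) = -3 + 24*G)
P(c, A) = -3 + c + 25*A (P(c, A) = (c + A) + (-3 + 24*A) = (A + c) + (-3 + 24*A) = -3 + c + 25*A)
P(-4, 4)*w(11) = (-3 - 4 + 25*4)*22 = (-3 - 4 + 100)*22 = 93*22 = 2046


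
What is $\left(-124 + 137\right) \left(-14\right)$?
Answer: $-182$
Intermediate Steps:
$\left(-124 + 137\right) \left(-14\right) = 13 \left(-14\right) = -182$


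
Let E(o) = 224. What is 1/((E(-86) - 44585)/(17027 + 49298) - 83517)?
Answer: -66325/5539309386 ≈ -1.1974e-5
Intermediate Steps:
1/((E(-86) - 44585)/(17027 + 49298) - 83517) = 1/((224 - 44585)/(17027 + 49298) - 83517) = 1/(-44361/66325 - 83517) = 1/(-5539309386/66325) = -66325/5539309386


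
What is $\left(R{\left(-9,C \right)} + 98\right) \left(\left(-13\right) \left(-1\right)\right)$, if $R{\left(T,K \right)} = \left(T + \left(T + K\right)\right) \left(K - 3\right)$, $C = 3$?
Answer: $1274$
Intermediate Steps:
$R{\left(T,K \right)} = \left(-3 + K\right) \left(K + 2 T\right)$ ($R{\left(T,K \right)} = \left(T + \left(K + T\right)\right) \left(-3 + K\right) = \left(K + 2 T\right) \left(-3 + K\right) = \left(-3 + K\right) \left(K + 2 T\right)$)
$\left(R{\left(-9,C \right)} + 98\right) \left(\left(-13\right) \left(-1\right)\right) = \left(\left(3^{2} - -54 - 9 + 2 \cdot 3 \left(-9\right)\right) + 98\right) \left(\left(-13\right) \left(-1\right)\right) = \left(\left(9 + 54 - 9 - 54\right) + 98\right) 13 = \left(0 + 98\right) 13 = 98 \cdot 13 = 1274$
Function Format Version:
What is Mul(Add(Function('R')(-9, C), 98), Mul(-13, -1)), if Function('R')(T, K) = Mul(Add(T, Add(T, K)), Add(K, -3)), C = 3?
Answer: 1274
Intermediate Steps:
Function('R')(T, K) = Mul(Add(-3, K), Add(K, Mul(2, T))) (Function('R')(T, K) = Mul(Add(T, Add(K, T)), Add(-3, K)) = Mul(Add(K, Mul(2, T)), Add(-3, K)) = Mul(Add(-3, K), Add(K, Mul(2, T))))
Mul(Add(Function('R')(-9, C), 98), Mul(-13, -1)) = Mul(Add(Add(Pow(3, 2), Mul(-6, -9), Mul(-3, 3), Mul(2, 3, -9)), 98), Mul(-13, -1)) = Mul(Add(Add(9, 54, -9, -54), 98), 13) = Mul(Add(0, 98), 13) = Mul(98, 13) = 1274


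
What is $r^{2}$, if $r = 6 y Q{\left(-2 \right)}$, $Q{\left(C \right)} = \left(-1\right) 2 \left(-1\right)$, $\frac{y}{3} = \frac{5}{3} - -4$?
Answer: $41616$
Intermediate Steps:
$y = 17$ ($y = 3 \left(\frac{5}{3} - -4\right) = 3 \left(5 \cdot \frac{1}{3} + 4\right) = 3 \left(\frac{5}{3} + 4\right) = 3 \cdot \frac{17}{3} = 17$)
$Q{\left(C \right)} = 2$ ($Q{\left(C \right)} = \left(-2\right) \left(-1\right) = 2$)
$r = 204$ ($r = 6 \cdot 17 \cdot 2 = 102 \cdot 2 = 204$)
$r^{2} = 204^{2} = 41616$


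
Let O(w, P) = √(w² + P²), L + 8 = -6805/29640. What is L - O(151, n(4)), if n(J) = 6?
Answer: -48785/5928 - √22837 ≈ -159.35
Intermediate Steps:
L = -48785/5928 (L = -8 - 6805/29640 = -8 - 6805*1/29640 = -8 - 1361/5928 = -48785/5928 ≈ -8.2296)
O(w, P) = √(P² + w²)
L - O(151, n(4)) = -48785/5928 - √(6² + 151²) = -48785/5928 - √(36 + 22801) = -48785/5928 - √22837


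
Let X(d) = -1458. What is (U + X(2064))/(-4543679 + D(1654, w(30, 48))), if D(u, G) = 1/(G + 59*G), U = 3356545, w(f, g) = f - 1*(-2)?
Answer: -6441767040/8723863679 ≈ -0.73841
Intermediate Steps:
w(f, g) = 2 + f (w(f, g) = f + 2 = 2 + f)
D(u, G) = 1/(60*G)
(U + X(2064))/(-4543679 + D(1654, w(30, 48))) = (3356545 - 1458)/(-4543679 + 1/(60*(2 + 30))) = 3355087/(-4543679 + (1/60)/32) = 3355087/(-4543679 + (1/60)*(1/32)) = 3355087/(-4543679 + 1/1920) = 3355087/(-8723863679/1920) = 3355087*(-1920/8723863679) = -6441767040/8723863679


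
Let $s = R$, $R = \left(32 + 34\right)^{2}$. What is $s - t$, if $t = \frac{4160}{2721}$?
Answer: $\frac{11848516}{2721} \approx 4354.5$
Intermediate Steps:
$R = 4356$ ($R = 66^{2} = 4356$)
$s = 4356$
$t = \frac{4160}{2721}$ ($t = 4160 \cdot \frac{1}{2721} = \frac{4160}{2721} \approx 1.5289$)
$s - t = 4356 - \frac{4160}{2721} = \frac{11848516}{2721}$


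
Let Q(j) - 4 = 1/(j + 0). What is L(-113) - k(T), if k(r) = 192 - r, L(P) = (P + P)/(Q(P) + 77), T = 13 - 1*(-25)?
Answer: -717473/4576 ≈ -156.79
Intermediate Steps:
T = 38 (T = 13 + 25 = 38)
Q(j) = 4 + 1/j (Q(j) = 4 + 1/(j + 0) = 4 + 1/j)
L(P) = 2*P/(81 + 1/P) (L(P) = (P + P)/((4 + 1/P) + 77) = (2*P)/(81 + 1/P) = 2*P/(81 + 1/P))
L(-113) - k(T) = 2*(-113)²/(1 + 81*(-113)) - (192 - 1*38) = 2*12769/(1 - 9153) - (192 - 38) = 2*12769/(-9152) - 1*154 = 2*12769*(-1/9152) - 154 = -12769/4576 - 154 = -717473/4576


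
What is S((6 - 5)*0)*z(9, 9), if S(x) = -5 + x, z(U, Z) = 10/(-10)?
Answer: 5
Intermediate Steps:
z(U, Z) = -1 (z(U, Z) = 10*(-⅒) = -1)
S((6 - 5)*0)*z(9, 9) = (-5 + (6 - 5)*0)*(-1) = (-5 + 1*0)*(-1) = (-5 + 0)*(-1) = -5*(-1) = 5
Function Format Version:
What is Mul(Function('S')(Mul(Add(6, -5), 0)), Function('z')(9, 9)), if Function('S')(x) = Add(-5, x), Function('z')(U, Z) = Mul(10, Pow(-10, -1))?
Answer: 5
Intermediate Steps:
Function('z')(U, Z) = -1 (Function('z')(U, Z) = Mul(10, Rational(-1, 10)) = -1)
Mul(Function('S')(Mul(Add(6, -5), 0)), Function('z')(9, 9)) = Mul(Add(-5, Mul(Add(6, -5), 0)), -1) = Mul(Add(-5, Mul(1, 0)), -1) = Mul(Add(-5, 0), -1) = Mul(-5, -1) = 5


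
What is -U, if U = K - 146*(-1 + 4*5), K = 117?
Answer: 2657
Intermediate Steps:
U = -2657 (U = 117 - 146*(-1 + 4*5) = 117 - 146*(-1 + 20) = 117 - 146*19 = 117 - 2774 = -2657)
-U = -1*(-2657) = 2657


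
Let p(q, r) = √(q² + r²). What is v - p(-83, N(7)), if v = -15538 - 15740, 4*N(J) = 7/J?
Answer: -31278 - 5*√4409/4 ≈ -31361.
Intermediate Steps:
N(J) = 7/(4*J) (N(J) = (7/J)/4 = 7/(4*J))
v = -31278
v - p(-83, N(7)) = -31278 - √((-83)² + ((7/4)/7)²) = -31278 - √(6889 + ((7/4)*(⅐))²) = -31278 - √(6889 + (¼)²) = -31278 - √(6889 + 1/16) = -31278 - √(110225/16) = -31278 - 5*√4409/4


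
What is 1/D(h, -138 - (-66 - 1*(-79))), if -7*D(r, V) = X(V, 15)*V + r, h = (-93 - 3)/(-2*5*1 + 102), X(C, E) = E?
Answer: 161/52119 ≈ 0.0030891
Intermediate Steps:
h = -24/23 (h = -96/(-10*1 + 102) = -96/(-10 + 102) = -96/92 = -96*1/92 = -24/23 ≈ -1.0435)
D(r, V) = -15*V/7 - r/7 (D(r, V) = -(15*V + r)/7 = -(r + 15*V)/7 = -15*V/7 - r/7)
1/D(h, -138 - (-66 - 1*(-79))) = 1/(-15*(-138 - (-66 - 1*(-79)))/7 - 1/7*(-24/23)) = 1/(-15*(-138 - (-66 + 79))/7 + 24/161) = 1/(-15*(-138 - 1*13)/7 + 24/161) = 1/(-15*(-138 - 13)/7 + 24/161) = 1/(-15/7*(-151) + 24/161) = 1/(2265/7 + 24/161) = 1/(52119/161) = 161/52119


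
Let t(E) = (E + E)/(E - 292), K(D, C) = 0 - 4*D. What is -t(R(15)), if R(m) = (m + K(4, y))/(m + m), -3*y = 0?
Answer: -2/8761 ≈ -0.00022828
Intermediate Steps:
y = 0 (y = -⅓*0 = 0)
K(D, C) = -4*D
R(m) = (-16 + m)/(2*m) (R(m) = (m - 4*4)/(m + m) = (m - 16)/((2*m)) = (-16 + m)*(1/(2*m)) = (-16 + m)/(2*m))
t(E) = 2*E/(-292 + E) (t(E) = (2*E)/(-292 + E) = 2*E/(-292 + E))
-t(R(15)) = -2*(½)*(-16 + 15)/15/(-292 + (½)*(-16 + 15)/15) = -2*(½)*(1/15)*(-1)/(-292 + (½)*(1/15)*(-1)) = -2*(-1)/(30*(-292 - 1/30)) = -2*(-1)/(30*(-8761/30)) = -2*(-1)*(-30)/(30*8761) = -1*2/8761 = -2/8761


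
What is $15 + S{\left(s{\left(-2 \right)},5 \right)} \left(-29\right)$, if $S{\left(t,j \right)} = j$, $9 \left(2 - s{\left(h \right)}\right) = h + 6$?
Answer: $-130$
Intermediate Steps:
$s{\left(h \right)} = \frac{4}{3} - \frac{h}{9}$ ($s{\left(h \right)} = 2 - \frac{h + 6}{9} = 2 - \frac{6 + h}{9} = 2 - \left(\frac{2}{3} + \frac{h}{9}\right) = \frac{4}{3} - \frac{h}{9}$)
$15 + S{\left(s{\left(-2 \right)},5 \right)} \left(-29\right) = 15 + 5 \left(-29\right) = 15 - 145 = -130$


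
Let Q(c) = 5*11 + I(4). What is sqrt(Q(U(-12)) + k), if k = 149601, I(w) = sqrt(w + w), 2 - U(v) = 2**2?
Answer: sqrt(149656 + 2*sqrt(2)) ≈ 386.86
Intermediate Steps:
U(v) = -2 (U(v) = 2 - 1*2**2 = 2 - 1*4 = 2 - 4 = -2)
I(w) = sqrt(2)*sqrt(w) (I(w) = sqrt(2*w) = sqrt(2)*sqrt(w))
Q(c) = 55 + 2*sqrt(2) (Q(c) = 5*11 + sqrt(2)*sqrt(4) = 55 + sqrt(2)*2 = 55 + 2*sqrt(2))
sqrt(Q(U(-12)) + k) = sqrt((55 + 2*sqrt(2)) + 149601) = sqrt(149656 + 2*sqrt(2))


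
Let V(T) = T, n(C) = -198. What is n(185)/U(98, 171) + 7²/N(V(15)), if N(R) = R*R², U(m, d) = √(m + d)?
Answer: 49/3375 - 198*√269/269 ≈ -12.058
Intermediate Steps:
U(m, d) = √(d + m)
N(R) = R³
n(185)/U(98, 171) + 7²/N(V(15)) = -198/√(171 + 98) + 7²/(15³) = -198*√269/269 + 49/3375 = 49/3375 - 198*√269/269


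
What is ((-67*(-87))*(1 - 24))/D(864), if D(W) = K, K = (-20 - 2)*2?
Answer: 134067/44 ≈ 3047.0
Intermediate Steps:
K = -44 (K = -22*2 = -44)
D(W) = -44
((-67*(-87))*(1 - 24))/D(864) = ((-67*(-87))*(1 - 24))/(-44) = (5829*(-23))*(-1/44) = -134067*(-1/44) = 134067/44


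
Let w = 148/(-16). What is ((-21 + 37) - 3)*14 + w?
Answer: 691/4 ≈ 172.75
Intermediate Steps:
w = -37/4 (w = 148*(-1/16) = -37/4 ≈ -9.2500)
((-21 + 37) - 3)*14 + w = ((-21 + 37) - 3)*14 - 37/4 = (16 - 3)*14 - 37/4 = 13*14 - 37/4 = 182 - 37/4 = 691/4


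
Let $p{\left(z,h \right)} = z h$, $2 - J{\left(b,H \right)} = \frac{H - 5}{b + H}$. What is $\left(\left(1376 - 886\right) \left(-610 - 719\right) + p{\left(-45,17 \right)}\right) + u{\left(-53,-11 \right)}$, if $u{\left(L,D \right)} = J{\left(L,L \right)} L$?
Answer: $-652052$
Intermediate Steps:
$J{\left(b,H \right)} = 2 - \frac{-5 + H}{H + b}$ ($J{\left(b,H \right)} = 2 - \frac{H - 5}{b + H} = 2 - \frac{-5 + H}{H + b}$)
$u{\left(L,D \right)} = \frac{5}{2} + \frac{3 L}{2}$ ($u{\left(L,D \right)} = \frac{5 + L + 2 L}{L + L} L = \frac{5 + 3 L}{2 L} L = \frac{5}{2} + \frac{3 L}{2}$)
$p{\left(z,h \right)} = h z$
$\left(\left(1376 - 886\right) \left(-610 - 719\right) + p{\left(-45,17 \right)}\right) + u{\left(-53,-11 \right)} = \left(\left(1376 - 886\right) \left(-610 - 719\right) + 17 \left(-45\right)\right) + \left(\frac{5}{2} + \frac{3}{2} \left(-53\right)\right) = \left(490 \left(-1329\right) - 765\right) + \left(\frac{5}{2} - \frac{159}{2}\right) = \left(-651210 - 765\right) - 77 = -651975 - 77 = -652052$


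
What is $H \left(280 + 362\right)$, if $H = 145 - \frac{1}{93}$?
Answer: $\frac{2885576}{31} \approx 93083.0$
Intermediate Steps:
$H = \frac{13484}{93}$ ($H = 145 - \frac{1}{93} = \frac{13484}{93} \approx 144.99$)
$H \left(280 + 362\right) = \frac{13484 \left(280 + 362\right)}{93} = \frac{13484}{93} \cdot 642 = \frac{2885576}{31}$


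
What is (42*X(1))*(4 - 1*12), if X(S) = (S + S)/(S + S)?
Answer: -336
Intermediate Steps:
X(S) = 1 (X(S) = (2*S)/((2*S)) = (2*S)*(1/(2*S)) = 1)
(42*X(1))*(4 - 1*12) = (42*1)*(4 - 1*12) = 42*(4 - 12) = 42*(-8) = -336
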